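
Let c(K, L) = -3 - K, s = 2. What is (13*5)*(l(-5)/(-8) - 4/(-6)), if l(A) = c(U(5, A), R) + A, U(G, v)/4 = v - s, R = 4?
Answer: -715/6 ≈ -119.17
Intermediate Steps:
U(G, v) = -8 + 4*v (U(G, v) = 4*(v - 1*2) = 4*(v - 2) = 4*(-2 + v) = -8 + 4*v)
l(A) = 5 - 3*A (l(A) = (-3 - (-8 + 4*A)) + A = (-3 + (8 - 4*A)) + A = (5 - 4*A) + A = 5 - 3*A)
(13*5)*(l(-5)/(-8) - 4/(-6)) = (13*5)*((5 - 3*(-5))/(-8) - 4/(-6)) = 65*((5 + 15)*(-⅛) - 4*(-⅙)) = 65*(20*(-⅛) + ⅔) = 65*(-5/2 + ⅔) = 65*(-11/6) = -715/6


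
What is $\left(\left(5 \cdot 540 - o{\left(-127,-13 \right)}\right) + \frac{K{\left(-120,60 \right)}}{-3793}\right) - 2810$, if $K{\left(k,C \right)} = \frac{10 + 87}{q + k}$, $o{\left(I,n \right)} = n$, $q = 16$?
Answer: $- \frac{38263687}{394472} \approx -97.0$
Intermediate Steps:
$K{\left(k,C \right)} = \frac{97}{16 + k}$ ($K{\left(k,C \right)} = \frac{10 + 87}{16 + k} = \frac{97}{16 + k}$)
$\left(\left(5 \cdot 540 - o{\left(-127,-13 \right)}\right) + \frac{K{\left(-120,60 \right)}}{-3793}\right) - 2810 = \left(\left(5 \cdot 540 - -13\right) + \frac{97 \frac{1}{16 - 120}}{-3793}\right) - 2810 = \left(\left(2700 + 13\right) + \frac{97}{-104} \left(- \frac{1}{3793}\right)\right) - 2810 = \left(2713 + 97 \left(- \frac{1}{104}\right) \left(- \frac{1}{3793}\right)\right) - 2810 = \left(2713 - - \frac{97}{394472}\right) - 2810 = \left(2713 + \frac{97}{394472}\right) - 2810 = \frac{1070202633}{394472} - 2810 = - \frac{38263687}{394472}$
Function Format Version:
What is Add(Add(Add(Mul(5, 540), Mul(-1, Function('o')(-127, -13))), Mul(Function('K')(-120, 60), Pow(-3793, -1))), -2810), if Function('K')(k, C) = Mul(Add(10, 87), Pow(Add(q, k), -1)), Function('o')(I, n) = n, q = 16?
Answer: Rational(-38263687, 394472) ≈ -97.000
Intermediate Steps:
Function('K')(k, C) = Mul(97, Pow(Add(16, k), -1)) (Function('K')(k, C) = Mul(Add(10, 87), Pow(Add(16, k), -1)) = Mul(97, Pow(Add(16, k), -1)))
Add(Add(Add(Mul(5, 540), Mul(-1, Function('o')(-127, -13))), Mul(Function('K')(-120, 60), Pow(-3793, -1))), -2810) = Add(Add(Add(Mul(5, 540), Mul(-1, -13)), Mul(Mul(97, Pow(Add(16, -120), -1)), Pow(-3793, -1))), -2810) = Add(Add(Add(2700, 13), Mul(Mul(97, Pow(-104, -1)), Rational(-1, 3793))), -2810) = Add(Add(2713, Mul(Mul(97, Rational(-1, 104)), Rational(-1, 3793))), -2810) = Add(Add(2713, Mul(Rational(-97, 104), Rational(-1, 3793))), -2810) = Add(Add(2713, Rational(97, 394472)), -2810) = Add(Rational(1070202633, 394472), -2810) = Rational(-38263687, 394472)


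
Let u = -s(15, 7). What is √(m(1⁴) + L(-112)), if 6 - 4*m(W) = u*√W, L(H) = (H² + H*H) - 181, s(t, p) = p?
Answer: √99641/2 ≈ 157.83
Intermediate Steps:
L(H) = -181 + 2*H² (L(H) = (H² + H²) - 181 = 2*H² - 181 = -181 + 2*H²)
u = -7 (u = -1*7 = -7)
m(W) = 3/2 + 7*√W/4 (m(W) = 3/2 - (-7)*√W/4 = 3/2 + 7*√W/4)
√(m(1⁴) + L(-112)) = √((3/2 + 7*√(1⁴)/4) + (-181 + 2*(-112)²)) = √((3/2 + 7*√1/4) + (-181 + 2*12544)) = √((3/2 + (7/4)*1) + (-181 + 25088)) = √((3/2 + 7/4) + 24907) = √(13/4 + 24907) = √(99641/4) = √99641/2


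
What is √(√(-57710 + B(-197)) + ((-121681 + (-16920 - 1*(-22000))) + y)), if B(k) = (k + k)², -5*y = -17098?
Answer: √(-2829535 + 275*√806)/5 ≈ 335.96*I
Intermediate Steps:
y = 17098/5 (y = -⅕*(-17098) = 17098/5 ≈ 3419.6)
B(k) = 4*k² (B(k) = (2*k)² = 4*k²)
√(√(-57710 + B(-197)) + ((-121681 + (-16920 - 1*(-22000))) + y)) = √(√(-57710 + 4*(-197)²) + ((-121681 + (-16920 - 1*(-22000))) + 17098/5)) = √(√(-57710 + 4*38809) + ((-121681 + (-16920 + 22000)) + 17098/5)) = √(√(-57710 + 155236) + ((-121681 + 5080) + 17098/5)) = √(√97526 + (-116601 + 17098/5)) = √(11*√806 - 565907/5) = √(-565907/5 + 11*√806)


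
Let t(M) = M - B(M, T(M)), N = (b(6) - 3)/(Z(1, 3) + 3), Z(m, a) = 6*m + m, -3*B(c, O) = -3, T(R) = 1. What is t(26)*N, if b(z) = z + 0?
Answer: 15/2 ≈ 7.5000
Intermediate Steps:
b(z) = z
B(c, O) = 1 (B(c, O) = -1/3*(-3) = 1)
Z(m, a) = 7*m
N = 3/10 (N = (6 - 3)/(7*1 + 3) = 3/(7 + 3) = 3/10 ≈ 0.30000)
t(M) = -1 + M (t(M) = M - 1*1 = M - 1 = -1 + M)
t(26)*N = (-1 + 26)*(3/10) = 25*(3/10) = 15/2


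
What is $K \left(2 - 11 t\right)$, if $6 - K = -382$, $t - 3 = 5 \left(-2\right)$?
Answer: $30652$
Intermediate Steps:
$t = -7$ ($t = 3 + 5 \left(-2\right) = 3 - 10 = -7$)
$K = 388$ ($K = 6 - -382 = 6 + 382 = 388$)
$K \left(2 - 11 t\right) = 388 \left(2 - -77\right) = 388 \left(2 + 77\right) = 388 \cdot 79 = 30652$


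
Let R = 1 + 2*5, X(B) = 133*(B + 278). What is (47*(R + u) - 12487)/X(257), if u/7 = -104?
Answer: -6598/10165 ≈ -0.64909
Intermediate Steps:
X(B) = 36974 + 133*B (X(B) = 133*(278 + B) = 36974 + 133*B)
u = -728 (u = 7*(-104) = -728)
R = 11 (R = 1 + 10 = 11)
(47*(R + u) - 12487)/X(257) = (47*(11 - 728) - 12487)/(36974 + 133*257) = (47*(-717) - 12487)/(36974 + 34181) = (-33699 - 12487)/71155 = -46186*1/71155 = -6598/10165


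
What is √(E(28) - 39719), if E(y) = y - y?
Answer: I*√39719 ≈ 199.3*I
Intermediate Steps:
E(y) = 0
√(E(28) - 39719) = √(0 - 39719) = √(-39719) = I*√39719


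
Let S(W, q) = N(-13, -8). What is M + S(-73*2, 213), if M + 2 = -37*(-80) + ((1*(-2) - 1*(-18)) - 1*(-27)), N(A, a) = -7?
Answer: 2994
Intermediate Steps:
S(W, q) = -7
M = 3001 (M = -2 + (-37*(-80) + ((1*(-2) - 1*(-18)) - 1*(-27))) = -2 + (2960 + ((-2 + 18) + 27)) = -2 + (2960 + (16 + 27)) = -2 + (2960 + 43) = -2 + 3003 = 3001)
M + S(-73*2, 213) = 3001 - 7 = 2994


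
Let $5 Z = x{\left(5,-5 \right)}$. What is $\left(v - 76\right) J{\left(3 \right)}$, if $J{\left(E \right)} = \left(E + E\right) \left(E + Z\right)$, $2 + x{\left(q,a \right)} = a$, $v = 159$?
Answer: $\frac{3984}{5} \approx 796.8$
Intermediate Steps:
$x{\left(q,a \right)} = -2 + a$
$Z = - \frac{7}{5}$ ($Z = \frac{-2 - 5}{5} = \frac{1}{5} \left(-7\right) = - \frac{7}{5} \approx -1.4$)
$J{\left(E \right)} = 2 E \left(- \frac{7}{5} + E\right)$ ($J{\left(E \right)} = \left(E + E\right) \left(E - \frac{7}{5}\right) = 2 E \left(- \frac{7}{5} + E\right)$)
$\left(v - 76\right) J{\left(3 \right)} = \left(159 - 76\right) \frac{2}{5} \cdot 3 \left(-7 + 5 \cdot 3\right) = 83 \cdot \frac{2}{5} \cdot 3 \left(-7 + 15\right) = 83 \cdot \frac{2}{5} \cdot 3 \cdot 8 = 83 \cdot \frac{48}{5} = \frac{3984}{5}$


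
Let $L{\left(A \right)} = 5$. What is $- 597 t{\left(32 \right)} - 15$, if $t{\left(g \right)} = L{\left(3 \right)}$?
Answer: $-3000$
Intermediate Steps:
$t{\left(g \right)} = 5$
$- 597 t{\left(32 \right)} - 15 = \left(-597\right) 5 - 15 = -2985 - 15 = -3000$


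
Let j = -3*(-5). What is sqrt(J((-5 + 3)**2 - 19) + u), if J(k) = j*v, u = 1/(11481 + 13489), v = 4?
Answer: sqrt(37410078970)/24970 ≈ 7.7460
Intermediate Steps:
u = 1/24970 ≈ 4.0048e-5
j = 15
J(k) = 60 (J(k) = 15*4 = 60)
sqrt(J((-5 + 3)**2 - 19) + u) = sqrt(60 + 1/24970) = sqrt(1498201/24970) = sqrt(37410078970)/24970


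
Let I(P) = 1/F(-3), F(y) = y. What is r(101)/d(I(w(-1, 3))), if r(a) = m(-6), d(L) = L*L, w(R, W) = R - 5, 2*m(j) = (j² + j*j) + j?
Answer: 297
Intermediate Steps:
m(j) = j² + j/2 (m(j) = ((j² + j*j) + j)/2 = ((j² + j²) + j)/2 = (2*j² + j)/2 = (j + 2*j²)/2 = j² + j/2)
w(R, W) = -5 + R
I(P) = -⅓ (I(P) = 1/(-3) = -⅓)
d(L) = L²
r(a) = 33 (r(a) = -6*(½ - 6) = -6*(-11/2) = 33)
r(101)/d(I(w(-1, 3))) = 33/((-⅓)²) = 33/(⅑) = 33*9 = 297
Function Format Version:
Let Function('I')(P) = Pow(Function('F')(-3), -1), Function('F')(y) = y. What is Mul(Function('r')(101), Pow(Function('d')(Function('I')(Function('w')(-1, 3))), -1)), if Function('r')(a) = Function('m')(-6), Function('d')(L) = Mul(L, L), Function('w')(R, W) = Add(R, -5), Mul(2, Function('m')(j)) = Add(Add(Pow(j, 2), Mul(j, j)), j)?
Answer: 297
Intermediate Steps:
Function('m')(j) = Add(Pow(j, 2), Mul(Rational(1, 2), j)) (Function('m')(j) = Mul(Rational(1, 2), Add(Add(Pow(j, 2), Mul(j, j)), j)) = Mul(Rational(1, 2), Add(Add(Pow(j, 2), Pow(j, 2)), j)) = Mul(Rational(1, 2), Add(Mul(2, Pow(j, 2)), j)) = Mul(Rational(1, 2), Add(j, Mul(2, Pow(j, 2)))) = Add(Pow(j, 2), Mul(Rational(1, 2), j)))
Function('w')(R, W) = Add(-5, R)
Function('I')(P) = Rational(-1, 3) (Function('I')(P) = Pow(-3, -1) = Rational(-1, 3))
Function('d')(L) = Pow(L, 2)
Function('r')(a) = 33 (Function('r')(a) = Mul(-6, Add(Rational(1, 2), -6)) = Mul(-6, Rational(-11, 2)) = 33)
Mul(Function('r')(101), Pow(Function('d')(Function('I')(Function('w')(-1, 3))), -1)) = Mul(33, Pow(Pow(Rational(-1, 3), 2), -1)) = Mul(33, Pow(Rational(1, 9), -1)) = Mul(33, 9) = 297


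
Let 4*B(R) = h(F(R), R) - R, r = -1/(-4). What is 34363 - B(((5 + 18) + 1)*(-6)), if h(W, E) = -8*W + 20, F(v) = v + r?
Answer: 68069/2 ≈ 34035.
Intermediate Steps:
r = ¼ (r = -1*(-¼) = ¼ ≈ 0.25000)
F(v) = ¼ + v (F(v) = v + ¼ = ¼ + v)
h(W, E) = 20 - 8*W
B(R) = 9/2 - 9*R/4 (B(R) = ((20 - 8*(¼ + R)) - R)/4 = ((20 + (-2 - 8*R)) - R)/4 = ((18 - 8*R) - R)/4 = (18 - 9*R)/4 = 9/2 - 9*R/4)
34363 - B(((5 + 18) + 1)*(-6)) = 34363 - (9/2 - 9*((5 + 18) + 1)*(-6)/4) = 34363 - (9/2 - 9*(23 + 1)*(-6)/4) = 34363 - (9/2 - 54*(-6)) = 34363 - (9/2 - 9/4*(-144)) = 34363 - (9/2 + 324) = 34363 - 1*657/2 = 34363 - 657/2 = 68069/2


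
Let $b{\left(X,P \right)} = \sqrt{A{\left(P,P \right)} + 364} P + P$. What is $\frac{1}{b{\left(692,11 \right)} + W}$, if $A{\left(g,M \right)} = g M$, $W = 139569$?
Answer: $\frac{27916}{3896503543} - \frac{11 \sqrt{485}}{19482517715} \approx 7.1519 \cdot 10^{-6}$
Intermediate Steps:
$A{\left(g,M \right)} = M g$
$b{\left(X,P \right)} = P + P \sqrt{364 + P^{2}}$ ($b{\left(X,P \right)} = \sqrt{P P + 364} P + P = \sqrt{P^{2} + 364} P + P = \sqrt{364 + P^{2}} P + P = P \sqrt{364 + P^{2}} + P = P + P \sqrt{364 + P^{2}}$)
$\frac{1}{b{\left(692,11 \right)} + W} = \frac{1}{11 \left(1 + \sqrt{364 + 11^{2}}\right) + 139569} = \frac{1}{11 \left(1 + \sqrt{364 + 121}\right) + 139569} = \frac{1}{11 \left(1 + \sqrt{485}\right) + 139569} = \frac{1}{\left(11 + 11 \sqrt{485}\right) + 139569} = \frac{1}{139580 + 11 \sqrt{485}}$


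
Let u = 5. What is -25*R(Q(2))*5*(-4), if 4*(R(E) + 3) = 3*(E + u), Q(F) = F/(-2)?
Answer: 0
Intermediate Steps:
Q(F) = -F/2 (Q(F) = F*(-½) = -F/2)
R(E) = ¾ + 3*E/4 (R(E) = -3 + (3*(E + 5))/4 = -3 + (3*(5 + E))/4 = -3 + (15 + 3*E)/4 = -3 + (15/4 + 3*E/4) = ¾ + 3*E/4)
-25*R(Q(2))*5*(-4) = -25*(¾ + 3*(-½*2)/4)*5*(-4) = -25*(¾ + (¾)*(-1))*5*(-4) = -25*(¾ - ¾)*5*(-4) = -25*0*5*(-4) = -0*(-4) = -25*0 = 0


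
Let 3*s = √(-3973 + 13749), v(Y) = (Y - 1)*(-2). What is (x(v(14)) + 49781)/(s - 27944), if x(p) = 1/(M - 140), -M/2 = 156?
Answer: -707364282807/397070386312 - 67503033*√611/794140772624 ≈ -1.7836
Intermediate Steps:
M = -312 (M = -2*156 = -312)
v(Y) = 2 - 2*Y (v(Y) = (-1 + Y)*(-2) = 2 - 2*Y)
s = 4*√611/3 (s = √(-3973 + 13749)/3 = √9776/3 = (4*√611)/3 = 4*√611/3 ≈ 32.958)
x(p) = -1/452 (x(p) = 1/(-312 - 140) = 1/(-452) = -1/452)
(x(v(14)) + 49781)/(s - 27944) = (-1/452 + 49781)/(4*√611/3 - 27944) = 22501011/(452*(-27944 + 4*√611/3))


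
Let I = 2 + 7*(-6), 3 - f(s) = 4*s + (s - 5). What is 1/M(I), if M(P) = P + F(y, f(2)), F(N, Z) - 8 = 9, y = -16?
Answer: -1/23 ≈ -0.043478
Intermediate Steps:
f(s) = 8 - 5*s (f(s) = 3 - (4*s + (s - 5)) = 3 - (4*s + (-5 + s)) = 3 - (-5 + 5*s) = 3 + (5 - 5*s) = 8 - 5*s)
F(N, Z) = 17 (F(N, Z) = 8 + 9 = 17)
I = -40 (I = 2 - 42 = -40)
M(P) = 17 + P (M(P) = P + 17 = 17 + P)
1/M(I) = 1/(17 - 40) = 1/(-23) = -1/23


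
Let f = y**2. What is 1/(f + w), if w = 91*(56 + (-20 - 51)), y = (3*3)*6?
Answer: 1/1551 ≈ 0.00064475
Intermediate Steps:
y = 54 (y = 9*6 = 54)
f = 2916 (f = 54**2 = 2916)
w = -1365 (w = 91*(56 - 71) = 91*(-15) = -1365)
1/(f + w) = 1/(2916 - 1365) = 1/1551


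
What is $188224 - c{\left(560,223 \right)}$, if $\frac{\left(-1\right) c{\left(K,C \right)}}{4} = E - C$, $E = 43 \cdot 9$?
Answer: $188880$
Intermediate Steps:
$E = 387$
$c{\left(K,C \right)} = -1548 + 4 C$ ($c{\left(K,C \right)} = - 4 \left(387 - C\right) = -1548 + 4 C$)
$188224 - c{\left(560,223 \right)} = 188224 - \left(-1548 + 4 \cdot 223\right) = 188224 - \left(-1548 + 892\right) = 188224 - -656 = 188224 + 656 = 188880$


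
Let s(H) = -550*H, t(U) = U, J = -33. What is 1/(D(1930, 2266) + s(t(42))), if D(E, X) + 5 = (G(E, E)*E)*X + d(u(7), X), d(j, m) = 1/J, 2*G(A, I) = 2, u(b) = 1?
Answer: 33/143559074 ≈ 2.2987e-7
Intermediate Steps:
G(A, I) = 1 (G(A, I) = (1/2)*2 = 1)
d(j, m) = -1/33 (d(j, m) = 1/(-33) = -1/33)
D(E, X) = -166/33 + E*X (D(E, X) = -5 + ((1*E)*X - 1/33) = -5 + (E*X - 1/33) = -5 + (-1/33 + E*X) = -166/33 + E*X)
1/(D(1930, 2266) + s(t(42))) = 1/((-166/33 + 1930*2266) - 550*42) = 1/((-166/33 + 4373380) - 23100) = 1/(144321374/33 - 23100) = 1/(143559074/33) = 33/143559074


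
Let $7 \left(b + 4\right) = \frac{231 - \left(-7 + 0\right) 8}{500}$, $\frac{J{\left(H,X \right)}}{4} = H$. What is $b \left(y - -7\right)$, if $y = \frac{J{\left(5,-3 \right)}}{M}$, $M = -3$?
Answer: $- \frac{653}{500} \approx -1.306$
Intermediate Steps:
$J{\left(H,X \right)} = 4 H$
$b = - \frac{1959}{500}$ ($b = -4 + \frac{\left(231 - \left(-7 + 0\right) 8\right) \frac{1}{500}}{7} = -4 + \frac{\left(231 - \left(-7\right) 8\right) \frac{1}{500}}{7} = -4 + \frac{\left(231 - -56\right) \frac{1}{500}}{7} = -4 + \frac{\left(231 + 56\right) \frac{1}{500}}{7} = -4 + \frac{287 \cdot \frac{1}{500}}{7} = -4 + \frac{1}{7} \cdot \frac{287}{500} = -4 + \frac{41}{500} = - \frac{1959}{500} \approx -3.918$)
$y = - \frac{20}{3}$ ($y = \frac{4 \cdot 5}{-3} = 20 \left(- \frac{1}{3}\right) = - \frac{20}{3} \approx -6.6667$)
$b \left(y - -7\right) = - \frac{1959 \left(- \frac{20}{3} - -7\right)}{500} = - \frac{1959 \left(- \frac{20}{3} + 7\right)}{500} = \left(- \frac{1959}{500}\right) \frac{1}{3} = - \frac{653}{500}$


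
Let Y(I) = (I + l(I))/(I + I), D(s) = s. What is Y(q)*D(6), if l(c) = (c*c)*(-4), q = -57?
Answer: 687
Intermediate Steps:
l(c) = -4*c**2 (l(c) = c**2*(-4) = -4*c**2)
Y(I) = (I - 4*I**2)/(2*I) (Y(I) = (I - 4*I**2)/(I + I) = (I - 4*I**2)/((2*I)) = (I - 4*I**2)*(1/(2*I)) = (I - 4*I**2)/(2*I))
Y(q)*D(6) = (1/2 - 2*(-57))*6 = (1/2 + 114)*6 = (229/2)*6 = 687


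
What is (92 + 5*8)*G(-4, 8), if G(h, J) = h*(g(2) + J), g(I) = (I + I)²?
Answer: -12672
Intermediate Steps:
g(I) = 4*I² (g(I) = (2*I)² = 4*I²)
G(h, J) = h*(16 + J) (G(h, J) = h*(4*2² + J) = h*(4*4 + J) = h*(16 + J))
(92 + 5*8)*G(-4, 8) = (92 + 5*8)*(-4*(16 + 8)) = (92 + 40)*(-4*24) = 132*(-96) = -12672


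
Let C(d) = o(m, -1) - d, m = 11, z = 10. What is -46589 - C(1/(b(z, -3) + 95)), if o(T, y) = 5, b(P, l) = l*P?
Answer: -3028609/65 ≈ -46594.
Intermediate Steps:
b(P, l) = P*l
C(d) = 5 - d
-46589 - C(1/(b(z, -3) + 95)) = -46589 - (5 - 1/(10*(-3) + 95)) = -46589 - (5 - 1/(-30 + 95)) = -46589 - (5 - 1/65) = -46589 - 1*324/65 = -46589 - 324/65 = -3028609/65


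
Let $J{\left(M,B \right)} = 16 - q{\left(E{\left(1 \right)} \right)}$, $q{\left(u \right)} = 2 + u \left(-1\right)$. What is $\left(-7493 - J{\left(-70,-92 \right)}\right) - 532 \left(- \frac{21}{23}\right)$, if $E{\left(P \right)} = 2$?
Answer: $- \frac{161535}{23} \approx -7023.3$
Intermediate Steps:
$q{\left(u \right)} = 2 - u$
$J{\left(M,B \right)} = 16$ ($J{\left(M,B \right)} = 16 - \left(2 - 2\right) = 16 - 0 = 16 + 0 = 16$)
$\left(-7493 - J{\left(-70,-92 \right)}\right) - 532 \left(- \frac{21}{23}\right) = \left(-7493 - 16\right) - 532 \left(- \frac{21}{23}\right) = \left(-7493 - 16\right) - 532 \left(\left(-21\right) \frac{1}{23}\right) = -7509 - - \frac{11172}{23} = -7509 + \frac{11172}{23} = - \frac{161535}{23}$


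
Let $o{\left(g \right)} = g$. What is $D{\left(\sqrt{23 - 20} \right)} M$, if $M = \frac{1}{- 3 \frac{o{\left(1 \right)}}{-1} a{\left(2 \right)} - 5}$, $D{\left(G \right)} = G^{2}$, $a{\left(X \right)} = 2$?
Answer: $3$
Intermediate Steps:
$M = 1$ ($M = \frac{1}{- 3 \cdot 1 \frac{1}{-1} \cdot 2 - 5} = \frac{1}{- 3 \cdot 1 \left(-1\right) 2 - 5} = \frac{1}{\left(-3\right) \left(-1\right) 2 - 5} = \frac{1}{3 \cdot 2 - 5} = \frac{1}{6 - 5} = 1^{-1} = 1$)
$D{\left(\sqrt{23 - 20} \right)} M = \left(\sqrt{23 - 20}\right)^{2} \cdot 1 = \left(\sqrt{3}\right)^{2} \cdot 1 = 3 \cdot 1 = 3$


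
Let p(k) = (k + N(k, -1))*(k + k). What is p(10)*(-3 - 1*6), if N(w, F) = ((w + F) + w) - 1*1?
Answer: -5040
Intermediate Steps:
N(w, F) = -1 + F + 2*w (N(w, F) = ((F + w) + w) - 1 = (F + 2*w) - 1 = -1 + F + 2*w)
p(k) = 2*k*(-2 + 3*k) (p(k) = (k + (-1 - 1 + 2*k))*(k + k) = (k + (-2 + 2*k))*(2*k) = (-2 + 3*k)*(2*k) = 2*k*(-2 + 3*k))
p(10)*(-3 - 1*6) = (2*10*(-2 + 3*10))*(-3 - 1*6) = (2*10*(-2 + 30))*(-3 - 6) = (2*10*28)*(-9) = 560*(-9) = -5040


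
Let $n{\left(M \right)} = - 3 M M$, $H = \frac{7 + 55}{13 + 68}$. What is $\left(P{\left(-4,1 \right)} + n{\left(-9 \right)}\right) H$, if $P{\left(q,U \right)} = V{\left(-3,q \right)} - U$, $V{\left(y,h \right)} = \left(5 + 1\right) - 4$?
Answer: $- \frac{15004}{81} \approx -185.23$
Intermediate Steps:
$H = \frac{62}{81} \approx 0.76543$
$V{\left(y,h \right)} = 2$ ($V{\left(y,h \right)} = 6 - 4 = 2$)
$P{\left(q,U \right)} = 2 - U$
$n{\left(M \right)} = - 3 M^{2}$
$\left(P{\left(-4,1 \right)} + n{\left(-9 \right)}\right) H = \left(\left(2 - 1\right) - 3 \left(-9\right)^{2}\right) \frac{62}{81} = \left(\left(2 - 1\right) - 243\right) \frac{62}{81} = \left(1 - 243\right) \frac{62}{81} = \left(-242\right) \frac{62}{81} = - \frac{15004}{81}$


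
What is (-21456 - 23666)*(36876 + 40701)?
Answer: -3500429394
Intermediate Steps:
(-21456 - 23666)*(36876 + 40701) = -45122*77577 = -3500429394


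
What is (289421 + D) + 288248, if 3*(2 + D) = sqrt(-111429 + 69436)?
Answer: 577667 + 7*I*sqrt(857)/3 ≈ 5.7767e+5 + 68.307*I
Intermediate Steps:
D = -2 + 7*I*sqrt(857)/3 (D = -2 + sqrt(-111429 + 69436)/3 = -2 + sqrt(-41993)/3 = -2 + (7*I*sqrt(857))/3 = -2 + 7*I*sqrt(857)/3 ≈ -2.0 + 68.307*I)
(289421 + D) + 288248 = (289421 + (-2 + 7*I*sqrt(857)/3)) + 288248 = (289419 + 7*I*sqrt(857)/3) + 288248 = 577667 + 7*I*sqrt(857)/3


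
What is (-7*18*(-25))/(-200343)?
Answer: -1050/66781 ≈ -0.015723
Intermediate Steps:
(-7*18*(-25))/(-200343) = -126*(-25)*(-1/200343) = 3150*(-1/200343) = -1050/66781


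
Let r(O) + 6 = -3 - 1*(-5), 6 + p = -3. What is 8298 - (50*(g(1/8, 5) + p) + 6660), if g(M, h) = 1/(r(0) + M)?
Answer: 65128/31 ≈ 2100.9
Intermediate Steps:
p = -9 (p = -6 - 3 = -9)
r(O) = -4 (r(O) = -6 + (-3 - 1*(-5)) = -6 + (-3 + 5) = -6 + 2 = -4)
g(M, h) = 1/(-4 + M)
8298 - (50*(g(1/8, 5) + p) + 6660) = 8298 - (50*(1/(-4 + 1/8) - 9) + 6660) = 8298 - (50*(1/(-31/8) - 9) + 6660) = 8298 - (50*(-8/31 - 9) + 6660) = 8298 - (50*(-287/31) + 6660) = 8298 - (-14350/31 + 6660) = 8298 - 1*192110/31 = 8298 - 192110/31 = 65128/31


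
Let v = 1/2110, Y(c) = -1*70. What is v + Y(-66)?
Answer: -147699/2110 ≈ -70.000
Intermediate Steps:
Y(c) = -70
v = 1/2110 ≈ 0.00047393
v + Y(-66) = 1/2110 - 70 = -147699/2110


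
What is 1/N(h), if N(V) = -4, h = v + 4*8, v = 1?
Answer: -¼ ≈ -0.25000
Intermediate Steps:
h = 33 (h = 1 + 4*8 = 1 + 32 = 33)
1/N(h) = 1/(-4) = -¼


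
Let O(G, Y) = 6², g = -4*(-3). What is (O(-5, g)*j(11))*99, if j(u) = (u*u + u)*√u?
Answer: 470448*√11 ≈ 1.5603e+6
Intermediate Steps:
j(u) = √u*(u + u²) (j(u) = (u² + u)*√u = (u + u²)*√u = √u*(u + u²))
g = 12
O(G, Y) = 36
(O(-5, g)*j(11))*99 = (36*(11^(3/2)*(1 + 11)))*99 = (36*((11*√11)*12))*99 = (36*(132*√11))*99 = (4752*√11)*99 = 470448*√11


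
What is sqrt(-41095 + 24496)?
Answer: I*sqrt(16599) ≈ 128.84*I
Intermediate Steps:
sqrt(-41095 + 24496) = sqrt(-16599) = I*sqrt(16599)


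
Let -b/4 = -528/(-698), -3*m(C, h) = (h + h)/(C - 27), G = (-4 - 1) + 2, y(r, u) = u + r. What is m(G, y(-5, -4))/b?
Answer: 349/5280 ≈ 0.066098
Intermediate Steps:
y(r, u) = r + u
G = -3 (G = -5 + 2 = -3)
m(C, h) = -2*h/(3*(-27 + C)) (m(C, h) = -(h + h)/(3*(C - 27)) = -2*h/(3*(-27 + C)))
b = -1056/349 (b = -(-2112)/(-698) = -(-2112)*(-1)/698 = -4*264/349 = -1056/349 ≈ -3.0258)
m(G, y(-5, -4))/b = (-2*(-5 - 4)/(-81 + 3*(-3)))/(-1056/349) = -2*(-9)/(-81 - 9)*(-349/1056) = -2*(-9)/(-90)*(-349/1056) = -2*(-9)*(-1/90)*(-349/1056) = -⅕*(-349/1056) = 349/5280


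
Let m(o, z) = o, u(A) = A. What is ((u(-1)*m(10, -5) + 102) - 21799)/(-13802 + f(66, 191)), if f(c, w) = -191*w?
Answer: 21707/50283 ≈ 0.43170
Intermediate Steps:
((u(-1)*m(10, -5) + 102) - 21799)/(-13802 + f(66, 191)) = ((-1*10 + 102) - 21799)/(-13802 - 191*191) = ((-10 + 102) - 21799)/(-13802 - 36481) = (92 - 21799)/(-50283) = -21707*(-1/50283) = 21707/50283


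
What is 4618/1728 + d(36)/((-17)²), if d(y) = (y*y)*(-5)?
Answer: -4931419/249696 ≈ -19.750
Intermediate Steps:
d(y) = -5*y² (d(y) = y²*(-5) = -5*y²)
4618/1728 + d(36)/((-17)²) = 4618/1728 + (-5*36²)/((-17)²) = 4618*(1/1728) - 5*1296/289 = 2309/864 - 6480*1/289 = 2309/864 - 6480/289 = -4931419/249696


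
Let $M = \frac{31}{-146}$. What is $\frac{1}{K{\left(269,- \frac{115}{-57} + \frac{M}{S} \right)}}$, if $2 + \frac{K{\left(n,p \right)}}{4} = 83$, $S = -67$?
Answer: $\frac{1}{324} \approx 0.0030864$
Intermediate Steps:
$M = - \frac{31}{146}$ ($M = 31 \left(- \frac{1}{146}\right) = - \frac{31}{146} \approx -0.21233$)
$K{\left(n,p \right)} = 324$ ($K{\left(n,p \right)} = -8 + 4 \cdot 83 = -8 + 332 = 324$)
$\frac{1}{K{\left(269,- \frac{115}{-57} + \frac{M}{S} \right)}} = \frac{1}{324}$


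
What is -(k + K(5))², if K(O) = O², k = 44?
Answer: -4761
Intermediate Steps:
-(k + K(5))² = -(44 + 5²)² = -(44 + 25)² = -1*69² = -1*4761 = -4761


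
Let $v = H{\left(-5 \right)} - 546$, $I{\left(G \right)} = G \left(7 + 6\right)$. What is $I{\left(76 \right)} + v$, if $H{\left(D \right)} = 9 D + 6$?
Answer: $403$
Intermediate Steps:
$I{\left(G \right)} = 13 G$ ($I{\left(G \right)} = G 13 = 13 G$)
$H{\left(D \right)} = 6 + 9 D$
$v = -585$ ($v = \left(6 + 9 \left(-5\right)\right) - 546 = \left(6 - 45\right) - 546 = -39 - 546 = -585$)
$I{\left(76 \right)} + v = 13 \cdot 76 - 585 = 988 - 585 = 403$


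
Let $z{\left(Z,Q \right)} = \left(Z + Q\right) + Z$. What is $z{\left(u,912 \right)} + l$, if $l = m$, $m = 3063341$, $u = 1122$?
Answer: $3066497$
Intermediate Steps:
$z{\left(Z,Q \right)} = Q + 2 Z$ ($z{\left(Z,Q \right)} = \left(Q + Z\right) + Z = Q + 2 Z$)
$l = 3063341$
$z{\left(u,912 \right)} + l = \left(912 + 2 \cdot 1122\right) + 3063341 = \left(912 + 2244\right) + 3063341 = 3156 + 3063341 = 3066497$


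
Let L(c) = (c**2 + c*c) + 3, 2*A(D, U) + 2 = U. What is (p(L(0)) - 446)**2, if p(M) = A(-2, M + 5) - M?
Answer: 198916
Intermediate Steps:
A(D, U) = -1 + U/2
L(c) = 3 + 2*c**2 (L(c) = (c**2 + c**2) + 3 = 2*c**2 + 3 = 3 + 2*c**2)
p(M) = 3/2 - M/2 (p(M) = (-1 + (M + 5)/2) - M = (-1 + (5 + M)/2) - M = (-1 + (5/2 + M/2)) - M = (3/2 + M/2) - M = 3/2 - M/2)
(p(L(0)) - 446)**2 = ((3/2 - (3 + 2*0**2)/2) - 446)**2 = ((3/2 - (3 + 2*0)/2) - 446)**2 = ((3/2 - (3 + 0)/2) - 446)**2 = ((3/2 - 1/2*3) - 446)**2 = ((3/2 - 3/2) - 446)**2 = (0 - 446)**2 = (-446)**2 = 198916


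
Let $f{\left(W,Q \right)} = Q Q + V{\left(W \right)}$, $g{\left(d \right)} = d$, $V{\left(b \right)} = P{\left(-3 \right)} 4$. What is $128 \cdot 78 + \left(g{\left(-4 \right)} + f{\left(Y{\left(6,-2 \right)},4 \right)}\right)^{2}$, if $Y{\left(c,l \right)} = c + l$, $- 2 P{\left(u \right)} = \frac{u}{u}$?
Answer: $10084$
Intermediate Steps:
$P{\left(u \right)} = - \frac{1}{2}$ ($P{\left(u \right)} = - \frac{u \frac{1}{u}}{2} = \left(- \frac{1}{2}\right) 1 = - \frac{1}{2}$)
$V{\left(b \right)} = -2$ ($V{\left(b \right)} = \left(- \frac{1}{2}\right) 4 = -2$)
$f{\left(W,Q \right)} = -2 + Q^{2}$ ($f{\left(W,Q \right)} = Q Q - 2 = Q^{2} - 2 = -2 + Q^{2}$)
$128 \cdot 78 + \left(g{\left(-4 \right)} + f{\left(Y{\left(6,-2 \right)},4 \right)}\right)^{2} = 128 \cdot 78 + \left(-4 - \left(2 - 4^{2}\right)\right)^{2} = 9984 + \left(-4 + \left(-2 + 16\right)\right)^{2} = 9984 + \left(-4 + 14\right)^{2} = 9984 + 10^{2} = 9984 + 100 = 10084$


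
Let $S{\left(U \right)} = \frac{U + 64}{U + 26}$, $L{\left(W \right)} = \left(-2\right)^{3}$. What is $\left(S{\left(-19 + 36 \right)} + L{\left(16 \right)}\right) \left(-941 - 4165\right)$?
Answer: $\frac{1342878}{43} \approx 31230.0$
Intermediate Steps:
$L{\left(W \right)} = -8$
$S{\left(U \right)} = \frac{64 + U}{26 + U}$
$\left(S{\left(-19 + 36 \right)} + L{\left(16 \right)}\right) \left(-941 - 4165\right) = \left(\frac{64 + \left(-19 + 36\right)}{26 + \left(-19 + 36\right)} - 8\right) \left(-941 - 4165\right) = \left(\frac{64 + 17}{26 + 17} - 8\right) \left(-5106\right) = \left(\frac{1}{43} \cdot 81 - 8\right) \left(-5106\right) = \left(\frac{81}{43} - 8\right) \left(-5106\right) = \left(- \frac{263}{43}\right) \left(-5106\right) = \frac{1342878}{43}$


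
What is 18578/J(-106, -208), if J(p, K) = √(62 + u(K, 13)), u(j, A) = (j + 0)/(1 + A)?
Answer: 9289*√2310/165 ≈ 2705.8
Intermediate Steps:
u(j, A) = j/(1 + A)
J(p, K) = √(62 + K/14) (J(p, K) = √(62 + K/(1 + 13)) = √(62 + K/14))
18578/J(-106, -208) = 18578/((√(12152 + 14*(-208))/14)) = 18578/((√(12152 - 2912)/14)) = 18578/((√9240/14)) = 18578/(((2*√2310)/14)) = 18578/((√2310/7)) = 18578*(√2310/330) = 9289*√2310/165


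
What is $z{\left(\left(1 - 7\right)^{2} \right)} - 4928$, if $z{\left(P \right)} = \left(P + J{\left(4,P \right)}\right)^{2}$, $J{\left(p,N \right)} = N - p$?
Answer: $-304$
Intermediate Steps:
$z{\left(P \right)} = \left(-4 + 2 P\right)^{2}$ ($z{\left(P \right)} = \left(P + \left(P - 4\right)\right)^{2} = \left(P + \left(-4 + P\right)\right)^{2} = \left(-4 + 2 P\right)^{2}$)
$z{\left(\left(1 - 7\right)^{2} \right)} - 4928 = 4 \left(-2 + \left(1 - 7\right)^{2}\right)^{2} - 4928 = 4 \left(-2 + \left(-6\right)^{2}\right)^{2} - 4928 = 4 \left(-2 + 36\right)^{2} - 4928 = 4 \cdot 34^{2} - 4928 = 4 \cdot 1156 - 4928 = 4624 - 4928 = -304$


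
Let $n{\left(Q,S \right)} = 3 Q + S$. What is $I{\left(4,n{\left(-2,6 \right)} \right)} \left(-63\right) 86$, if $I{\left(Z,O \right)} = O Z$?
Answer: $0$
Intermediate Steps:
$n{\left(Q,S \right)} = S + 3 Q$
$I{\left(4,n{\left(-2,6 \right)} \right)} \left(-63\right) 86 = \left(6 + 3 \left(-2\right)\right) 4 \left(-63\right) 86 = \left(6 - 6\right) 4 \left(-63\right) 86 = 0 \cdot 4 \left(-63\right) 86 = 0 \left(-63\right) 86 = 0 \cdot 86 = 0$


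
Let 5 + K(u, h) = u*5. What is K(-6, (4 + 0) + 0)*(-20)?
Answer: 700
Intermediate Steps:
K(u, h) = -5 + 5*u (K(u, h) = -5 + u*5 = -5 + 5*u)
K(-6, (4 + 0) + 0)*(-20) = (-5 + 5*(-6))*(-20) = (-5 - 30)*(-20) = -35*(-20) = 700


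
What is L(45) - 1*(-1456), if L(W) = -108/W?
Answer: 7268/5 ≈ 1453.6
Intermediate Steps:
L(45) - 1*(-1456) = -108/45 - 1*(-1456) = -108*1/45 + 1456 = -12/5 + 1456 = 7268/5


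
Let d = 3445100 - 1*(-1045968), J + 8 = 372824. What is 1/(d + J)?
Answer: 1/4863884 ≈ 2.0560e-7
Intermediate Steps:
J = 372816 (J = -8 + 372824 = 372816)
d = 4491068 (d = 3445100 + 1045968 = 4491068)
1/(d + J) = 1/(4491068 + 372816) = 1/4863884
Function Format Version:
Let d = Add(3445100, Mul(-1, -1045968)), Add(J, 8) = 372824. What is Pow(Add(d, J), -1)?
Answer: Rational(1, 4863884) ≈ 2.0560e-7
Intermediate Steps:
J = 372816 (J = Add(-8, 372824) = 372816)
d = 4491068 (d = Add(3445100, 1045968) = 4491068)
Pow(Add(d, J), -1) = Pow(Add(4491068, 372816), -1) = Pow(4863884, -1) = Rational(1, 4863884)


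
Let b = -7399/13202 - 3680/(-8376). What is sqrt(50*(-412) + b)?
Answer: I*sqrt(80324219354598798)/1974642 ≈ 143.53*I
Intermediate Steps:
b = -239119/1974642 (b = -7399*1/13202 - 3680*(-1/8376) = -1057/1886 + 460/1047 = -239119/1974642 ≈ -0.12109)
sqrt(50*(-412) + b) = sqrt(50*(-412) - 239119/1974642) = sqrt(-20600 - 239119/1974642) = sqrt(-40677864319/1974642) = I*sqrt(80324219354598798)/1974642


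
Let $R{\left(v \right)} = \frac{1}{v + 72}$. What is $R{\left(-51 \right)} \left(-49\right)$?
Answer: $- \frac{7}{3} \approx -2.3333$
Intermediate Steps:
$R{\left(v \right)} = \frac{1}{72 + v}$
$R{\left(-51 \right)} \left(-49\right) = \frac{1}{72 - 51} \left(-49\right) = \frac{1}{21} \left(-49\right) = - \frac{7}{3}$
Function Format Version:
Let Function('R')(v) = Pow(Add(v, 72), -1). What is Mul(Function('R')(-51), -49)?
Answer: Rational(-7, 3) ≈ -2.3333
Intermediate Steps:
Function('R')(v) = Pow(Add(72, v), -1)
Mul(Function('R')(-51), -49) = Mul(Pow(Add(72, -51), -1), -49) = Mul(Pow(21, -1), -49) = Mul(Rational(1, 21), -49) = Rational(-7, 3)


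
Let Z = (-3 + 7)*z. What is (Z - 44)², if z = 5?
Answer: 576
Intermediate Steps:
Z = 20 (Z = (-3 + 7)*5 = 4*5 = 20)
(Z - 44)² = (20 - 44)² = (-24)² = 576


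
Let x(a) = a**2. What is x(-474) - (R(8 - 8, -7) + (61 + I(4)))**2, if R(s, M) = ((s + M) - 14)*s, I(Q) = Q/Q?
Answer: 220832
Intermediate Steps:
I(Q) = 1
R(s, M) = s*(-14 + M + s) (R(s, M) = ((M + s) - 14)*s = (-14 + M + s)*s = s*(-14 + M + s))
x(-474) - (R(8 - 8, -7) + (61 + I(4)))**2 = (-474)**2 - ((8 - 8)*(-14 - 7 + (8 - 8)) + (61 + 1))**2 = 224676 - (0*(-14 - 7 + 0) + 62)**2 = 224676 - (0*(-21) + 62)**2 = 224676 - (0 + 62)**2 = 224676 - 1*62**2 = 224676 - 1*3844 = 224676 - 3844 = 220832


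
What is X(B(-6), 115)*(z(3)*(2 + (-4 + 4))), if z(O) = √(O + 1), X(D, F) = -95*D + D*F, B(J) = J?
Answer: -480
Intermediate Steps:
z(O) = √(1 + O)
X(B(-6), 115)*(z(3)*(2 + (-4 + 4))) = (-6*(-95 + 115))*(√(1 + 3)*(2 + (-4 + 4))) = (-6*20)*(√4*(2 + 0)) = -240*2 = -120*4 = -480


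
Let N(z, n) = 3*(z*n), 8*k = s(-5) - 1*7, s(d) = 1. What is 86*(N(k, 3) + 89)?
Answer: 14147/2 ≈ 7073.5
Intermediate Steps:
k = -¾ (k = (1 - 1*7)/8 = (1 - 7)/8 = (⅛)*(-6) = -¾ ≈ -0.75000)
N(z, n) = 3*n*z (N(z, n) = 3*(n*z) = 3*n*z)
86*(N(k, 3) + 89) = 86*(3*3*(-¾) + 89) = 86*(-27/4 + 89) = 86*(329/4) = 14147/2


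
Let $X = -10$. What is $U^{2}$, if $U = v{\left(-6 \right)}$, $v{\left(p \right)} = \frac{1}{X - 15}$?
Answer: $\frac{1}{625} \approx 0.0016$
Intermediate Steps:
$v{\left(p \right)} = - \frac{1}{25}$ ($v{\left(p \right)} = \frac{1}{-10 - 15} = \frac{1}{-25} = - \frac{1}{25}$)
$U = - \frac{1}{25} \approx -0.04$
$U^{2} = \left(- \frac{1}{25}\right)^{2} = \frac{1}{625}$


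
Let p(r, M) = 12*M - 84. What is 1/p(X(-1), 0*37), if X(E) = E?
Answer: -1/84 ≈ -0.011905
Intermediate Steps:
p(r, M) = -84 + 12*M
1/p(X(-1), 0*37) = 1/(-84 + 12*(0*37)) = 1/(-84 + 12*0) = 1/(-84 + 0) = 1/(-84) = -1/84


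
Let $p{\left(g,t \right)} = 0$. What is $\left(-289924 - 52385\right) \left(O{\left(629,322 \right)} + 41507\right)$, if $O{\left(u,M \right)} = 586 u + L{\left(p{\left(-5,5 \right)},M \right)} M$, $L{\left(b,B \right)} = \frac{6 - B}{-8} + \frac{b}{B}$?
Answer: $-144735091380$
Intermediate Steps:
$L{\left(b,B \right)} = - \frac{3}{4} + \frac{B}{8} + \frac{b}{B}$ ($L{\left(b,B \right)} = \left(6 - B\right) \left(- \frac{1}{8}\right) + \frac{b}{B} = \left(- \frac{3}{4} + \frac{B}{8}\right) + \frac{b}{B} = - \frac{3}{4} + \frac{B}{8} + \frac{b}{B}$)
$O{\left(u,M \right)} = 586 u + M \left(- \frac{3}{4} + \frac{M}{8}\right)$ ($O{\left(u,M \right)} = 586 u + \frac{0 + \frac{M \left(-6 + M\right)}{8}}{M} M = 586 u + \frac{\frac{1}{8} M \left(-6 + M\right)}{M} M = 586 u + \left(- \frac{3}{4} + \frac{M}{8}\right) M = 586 u + M \left(- \frac{3}{4} + \frac{M}{8}\right)$)
$\left(-289924 - 52385\right) \left(O{\left(629,322 \right)} + 41507\right) = \left(-289924 - 52385\right) \left(\left(586 \cdot 629 + \frac{1}{8} \cdot 322 \left(-6 + 322\right)\right) + 41507\right) = - 342309 \left(\left(368594 + \frac{1}{8} \cdot 322 \cdot 316\right) + 41507\right) = - 342309 \left(\left(368594 + 12719\right) + 41507\right) = - 342309 \left(381313 + 41507\right) = \left(-342309\right) 422820 = -144735091380$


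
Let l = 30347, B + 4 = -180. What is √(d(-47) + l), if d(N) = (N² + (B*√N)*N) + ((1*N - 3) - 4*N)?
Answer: √(32694 + 8648*I*√47) ≈ 224.05 + 132.31*I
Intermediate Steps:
B = -184 (B = -4 - 180 = -184)
d(N) = -3 + N² - 184*N^(3/2) - 3*N (d(N) = (N² + (-184*√N)*N) + ((1*N - 3) - 4*N) = (N² - 184*N^(3/2)) + ((N - 3) - 4*N) = (N² - 184*N^(3/2)) + ((-3 + N) - 4*N) = (N² - 184*N^(3/2)) + (-3 - 3*N) = -3 + N² - 184*N^(3/2) - 3*N)
√(d(-47) + l) = √((-3 + (-47)² - (-8648)*I*√47 - 3*(-47)) + 30347) = √((-3 + 2209 - (-8648)*I*√47 + 141) + 30347) = √((-3 + 2209 + 8648*I*√47 + 141) + 30347) = √((2347 + 8648*I*√47) + 30347) = √(32694 + 8648*I*√47)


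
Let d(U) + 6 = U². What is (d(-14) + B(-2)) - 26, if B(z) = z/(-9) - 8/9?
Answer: 490/3 ≈ 163.33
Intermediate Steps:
d(U) = -6 + U²
B(z) = -8/9 - z/9 (B(z) = z*(-⅑) - 8*⅑ = -z/9 - 8/9 = -8/9 - z/9)
(d(-14) + B(-2)) - 26 = ((-6 + (-14)²) + (-8/9 - ⅑*(-2))) - 26 = ((-6 + 196) + (-8/9 + 2/9)) - 26 = (190 - ⅔) - 26 = 568/3 - 26 = 490/3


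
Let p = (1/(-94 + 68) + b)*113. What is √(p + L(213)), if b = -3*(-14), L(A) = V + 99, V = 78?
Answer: √3325010/26 ≈ 70.133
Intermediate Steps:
L(A) = 177 (L(A) = 78 + 99 = 177)
b = 42
p = 123283/26 (p = (1/(-94 + 68) + 42)*113 = (1/(-26) + 42)*113 = (-1/26 + 42)*113 = (1091/26)*113 = 123283/26 ≈ 4741.7)
√(p + L(213)) = √(123283/26 + 177) = √(127885/26) = √3325010/26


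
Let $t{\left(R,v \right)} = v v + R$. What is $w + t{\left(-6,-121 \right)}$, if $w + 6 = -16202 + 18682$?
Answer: $17109$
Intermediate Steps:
$t{\left(R,v \right)} = R + v^{2}$ ($t{\left(R,v \right)} = v^{2} + R = R + v^{2}$)
$w = 2474$ ($w = -6 + \left(-16202 + 18682\right) = -6 + 2480 = 2474$)
$w + t{\left(-6,-121 \right)} = 2474 - \left(6 - \left(-121\right)^{2}\right) = 2474 + \left(-6 + 14641\right) = 2474 + 14635 = 17109$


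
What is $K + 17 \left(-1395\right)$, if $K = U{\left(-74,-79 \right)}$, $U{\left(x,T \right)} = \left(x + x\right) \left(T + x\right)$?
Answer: $-1071$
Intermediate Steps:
$U{\left(x,T \right)} = 2 x \left(T + x\right)$
$K = 22644$ ($K = 2 \left(-74\right) \left(-79 - 74\right) = 2 \left(-74\right) \left(-153\right) = 22644$)
$K + 17 \left(-1395\right) = 22644 + 17 \left(-1395\right) = 22644 - 23715 = -1071$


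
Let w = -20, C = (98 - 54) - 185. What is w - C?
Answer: 121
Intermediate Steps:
C = -141 (C = 44 - 185 = -141)
w - C = -20 - 1*(-141) = -20 + 141 = 121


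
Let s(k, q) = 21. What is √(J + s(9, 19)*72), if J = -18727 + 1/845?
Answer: I*√72733370/65 ≈ 131.21*I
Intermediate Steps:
J = -15824314/845 (J = -18727 + 1/845 = -15824314/845 ≈ -18727.)
√(J + s(9, 19)*72) = √(-15824314/845 + 21*72) = √(-15824314/845 + 1512) = √(-14546674/845) = I*√72733370/65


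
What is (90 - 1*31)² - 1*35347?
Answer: -31866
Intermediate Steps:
(90 - 1*31)² - 1*35347 = (90 - 31)² - 35347 = 59² - 35347 = 3481 - 35347 = -31866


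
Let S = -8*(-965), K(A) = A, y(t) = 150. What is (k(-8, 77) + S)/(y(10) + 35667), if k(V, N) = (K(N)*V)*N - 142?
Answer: -39854/35817 ≈ -1.1127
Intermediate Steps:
k(V, N) = -142 + V*N² (k(V, N) = (N*V)*N - 142 = V*N² - 142 = -142 + V*N²)
S = 7720
(k(-8, 77) + S)/(y(10) + 35667) = ((-142 - 8*77²) + 7720)/(150 + 35667) = ((-142 - 8*5929) + 7720)/35817 = ((-142 - 47432) + 7720)*(1/35817) = (-47574 + 7720)*(1/35817) = -39854*1/35817 = -39854/35817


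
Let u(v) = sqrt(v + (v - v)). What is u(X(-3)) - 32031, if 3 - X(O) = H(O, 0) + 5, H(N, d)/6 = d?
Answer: -32031 + I*sqrt(2) ≈ -32031.0 + 1.4142*I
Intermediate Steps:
H(N, d) = 6*d
X(O) = -2 (X(O) = 3 - (6*0 + 5) = 3 - (0 + 5) = 3 - 1*5 = 3 - 5 = -2)
u(v) = sqrt(v) (u(v) = sqrt(v + 0) = sqrt(v))
u(X(-3)) - 32031 = sqrt(-2) - 32031 = I*sqrt(2) - 32031 = -32031 + I*sqrt(2)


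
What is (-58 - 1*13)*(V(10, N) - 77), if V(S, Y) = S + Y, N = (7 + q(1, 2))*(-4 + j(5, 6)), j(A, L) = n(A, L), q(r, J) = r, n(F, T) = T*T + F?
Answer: -16259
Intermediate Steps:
n(F, T) = F + T² (n(F, T) = T² + F = F + T²)
j(A, L) = A + L²
N = 296 (N = (7 + 1)*(-4 + (5 + 6²)) = 8*(-4 + (5 + 36)) = 8*(-4 + 41) = 8*37 = 296)
(-58 - 1*13)*(V(10, N) - 77) = (-58 - 1*13)*((10 + 296) - 77) = (-58 - 13)*(306 - 77) = -71*229 = -16259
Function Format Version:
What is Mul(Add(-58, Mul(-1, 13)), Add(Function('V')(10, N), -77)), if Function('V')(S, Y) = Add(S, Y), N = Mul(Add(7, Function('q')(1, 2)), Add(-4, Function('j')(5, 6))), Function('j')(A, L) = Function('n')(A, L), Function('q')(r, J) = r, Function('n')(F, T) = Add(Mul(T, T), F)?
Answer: -16259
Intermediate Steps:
Function('n')(F, T) = Add(F, Pow(T, 2)) (Function('n')(F, T) = Add(Pow(T, 2), F) = Add(F, Pow(T, 2)))
Function('j')(A, L) = Add(A, Pow(L, 2))
N = 296 (N = Mul(Add(7, 1), Add(-4, Add(5, Pow(6, 2)))) = Mul(8, Add(-4, Add(5, 36))) = Mul(8, Add(-4, 41)) = Mul(8, 37) = 296)
Mul(Add(-58, Mul(-1, 13)), Add(Function('V')(10, N), -77)) = Mul(Add(-58, Mul(-1, 13)), Add(Add(10, 296), -77)) = Mul(Add(-58, -13), Add(306, -77)) = Mul(-71, 229) = -16259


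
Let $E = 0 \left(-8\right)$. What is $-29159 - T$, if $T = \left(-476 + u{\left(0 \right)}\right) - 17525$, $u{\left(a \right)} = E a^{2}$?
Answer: $-11158$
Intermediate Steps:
$E = 0$
$u{\left(a \right)} = 0$ ($u{\left(a \right)} = 0 a^{2} = 0$)
$T = -18001$ ($T = \left(-476 + 0\right) - 17525 = -476 - 17525 = -18001$)
$-29159 - T = -29159 - -18001 = -29159 + 18001 = -11158$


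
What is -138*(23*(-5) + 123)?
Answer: -1104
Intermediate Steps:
-138*(23*(-5) + 123) = -138*(-115 + 123) = -138*8 = -1104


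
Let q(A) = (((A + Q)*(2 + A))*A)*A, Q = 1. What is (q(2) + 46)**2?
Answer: 8836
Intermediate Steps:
q(A) = A**2*(1 + A)*(2 + A) (q(A) = (((A + 1)*(2 + A))*A)*A = (((1 + A)*(2 + A))*A)*A = (A*(1 + A)*(2 + A))*A = A**2*(1 + A)*(2 + A))
(q(2) + 46)**2 = (2**2*(2 + 2**2 + 3*2) + 46)**2 = (4*(2 + 4 + 6) + 46)**2 = (4*12 + 46)**2 = (48 + 46)**2 = 94**2 = 8836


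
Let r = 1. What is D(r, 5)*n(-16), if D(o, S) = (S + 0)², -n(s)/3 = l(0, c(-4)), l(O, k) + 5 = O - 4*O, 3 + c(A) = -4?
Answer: 375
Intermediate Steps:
c(A) = -7 (c(A) = -3 - 4 = -7)
l(O, k) = -5 - 3*O (l(O, k) = -5 + (O - 4*O) = -5 - 3*O)
n(s) = 15 (n(s) = -3*(-5 - 3*0) = -3*(-5 + 0) = -3*(-5) = 15)
D(o, S) = S²
D(r, 5)*n(-16) = 5²*15 = 25*15 = 375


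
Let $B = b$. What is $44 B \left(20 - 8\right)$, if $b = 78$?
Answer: $41184$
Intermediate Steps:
$B = 78$
$44 B \left(20 - 8\right) = 44 \cdot 78 \left(20 - 8\right) = 3432 \left(20 - 8\right) = 3432 \cdot 12 = 41184$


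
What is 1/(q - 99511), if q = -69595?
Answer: -1/169106 ≈ -5.9134e-6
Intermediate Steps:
1/(q - 99511) = 1/(-69595 - 99511) = 1/(-169106) = -1/169106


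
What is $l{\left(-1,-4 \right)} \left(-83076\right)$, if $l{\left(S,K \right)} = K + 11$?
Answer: $-581532$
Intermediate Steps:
$l{\left(S,K \right)} = 11 + K$
$l{\left(-1,-4 \right)} \left(-83076\right) = \left(11 - 4\right) \left(-83076\right) = 7 \left(-83076\right) = -581532$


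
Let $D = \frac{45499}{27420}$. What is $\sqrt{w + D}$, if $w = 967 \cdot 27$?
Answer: $\frac{\sqrt{4907866582545}}{13710} \approx 161.59$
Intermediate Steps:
$w = 26109$
$D = \frac{45499}{27420}$ ($D = 45499 \cdot \frac{1}{27420} = \frac{45499}{27420} \approx 1.6593$)
$\sqrt{w + D} = \sqrt{26109 + \frac{45499}{27420}} = \sqrt{\frac{715954279}{27420}} = \frac{\sqrt{4907866582545}}{13710}$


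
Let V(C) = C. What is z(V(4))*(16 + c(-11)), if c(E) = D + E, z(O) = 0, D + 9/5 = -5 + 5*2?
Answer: 0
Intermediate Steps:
D = 16/5 (D = -9/5 + (-5 + 5*2) = -9/5 + (-5 + 10) = -9/5 + 5 = 16/5 ≈ 3.2000)
c(E) = 16/5 + E
z(V(4))*(16 + c(-11)) = 0*(16 + (16/5 - 11)) = 0*(16 - 39/5) = 0*(41/5) = 0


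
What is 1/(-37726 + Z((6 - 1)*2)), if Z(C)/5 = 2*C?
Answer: -1/37626 ≈ -2.6577e-5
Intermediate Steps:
Z(C) = 10*C (Z(C) = 5*(2*C) = 10*C)
1/(-37726 + Z((6 - 1)*2)) = 1/(-37726 + 10*((6 - 1)*2)) = 1/(-37726 + 10*(5*2)) = 1/(-37726 + 10*10) = 1/(-37726 + 100) = 1/(-37626) = -1/37626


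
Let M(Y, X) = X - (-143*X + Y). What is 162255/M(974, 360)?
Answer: 5595/1754 ≈ 3.1898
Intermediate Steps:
M(Y, X) = -Y + 144*X (M(Y, X) = X - (Y - 143*X) = X + (-Y + 143*X) = -Y + 144*X)
162255/M(974, 360) = 162255/(-1*974 + 144*360) = 162255/(-974 + 51840) = 162255/50866 = 162255*(1/50866) = 5595/1754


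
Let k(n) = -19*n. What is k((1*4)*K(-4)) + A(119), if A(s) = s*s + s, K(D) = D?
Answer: 14584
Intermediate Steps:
A(s) = s + s**2 (A(s) = s**2 + s = s + s**2)
k((1*4)*K(-4)) + A(119) = -19*1*4*(-4) + 119*(1 + 119) = -76*(-4) + 119*120 = -19*(-16) + 14280 = 304 + 14280 = 14584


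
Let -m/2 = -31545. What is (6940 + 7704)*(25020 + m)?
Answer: 1290282840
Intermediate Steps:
m = 63090 (m = -2*(-31545) = 63090)
(6940 + 7704)*(25020 + m) = (6940 + 7704)*(25020 + 63090) = 14644*88110 = 1290282840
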